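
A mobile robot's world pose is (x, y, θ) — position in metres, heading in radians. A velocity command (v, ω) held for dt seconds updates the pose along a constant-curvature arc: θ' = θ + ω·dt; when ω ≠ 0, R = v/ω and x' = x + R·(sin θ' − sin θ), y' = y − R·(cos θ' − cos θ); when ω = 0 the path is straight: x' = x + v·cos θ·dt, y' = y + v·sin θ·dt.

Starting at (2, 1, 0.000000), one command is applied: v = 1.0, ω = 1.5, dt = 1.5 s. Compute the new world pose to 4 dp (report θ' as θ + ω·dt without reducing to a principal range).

(2.5187, 2.0854, 2.2500)

θ' = 0.0000 + 1.5·1.5 = 2.2500
R = v/ω = 1.0/1.5 = 0.6667
x' = 2 + 0.6667·(sin 2.2500 − sin 0.0000) = 2.5187
y' = 1 − 0.6667·(cos 2.2500 − cos 0.0000) = 2.0854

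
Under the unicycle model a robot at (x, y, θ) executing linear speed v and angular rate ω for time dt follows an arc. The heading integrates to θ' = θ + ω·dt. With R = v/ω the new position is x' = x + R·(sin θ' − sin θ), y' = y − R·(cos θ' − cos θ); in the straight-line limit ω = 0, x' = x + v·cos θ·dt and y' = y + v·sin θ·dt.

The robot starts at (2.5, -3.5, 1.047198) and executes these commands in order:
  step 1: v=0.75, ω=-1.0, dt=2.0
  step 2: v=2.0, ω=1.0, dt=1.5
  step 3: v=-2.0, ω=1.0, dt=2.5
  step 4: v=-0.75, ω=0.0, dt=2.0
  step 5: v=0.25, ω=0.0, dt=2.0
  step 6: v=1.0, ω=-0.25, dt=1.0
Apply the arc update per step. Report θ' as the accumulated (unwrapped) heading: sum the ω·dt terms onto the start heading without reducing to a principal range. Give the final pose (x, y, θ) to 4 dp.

(7.3056, -7.5659, 2.7972)

step 1: θ'=-0.9528 (R=-0.7500) → pose (3.7608, -3.4404, -0.9528)
step 2: θ'=0.5472 (R=2.0000) → pose (6.4315, -3.9896, 0.5472)
step 3: θ'=3.0472 (R=-2.0000) → pose (7.2836, -7.6887, 3.0472)
step 4: θ'=3.0472 (straight) → pose (8.7769, -7.8301, 3.0472)
step 5: θ'=3.0472 (straight) → pose (8.2791, -7.7829, 3.0472)
step 6: θ'=2.7972 (R=-4.0000) → pose (7.3056, -7.5659, 2.7972)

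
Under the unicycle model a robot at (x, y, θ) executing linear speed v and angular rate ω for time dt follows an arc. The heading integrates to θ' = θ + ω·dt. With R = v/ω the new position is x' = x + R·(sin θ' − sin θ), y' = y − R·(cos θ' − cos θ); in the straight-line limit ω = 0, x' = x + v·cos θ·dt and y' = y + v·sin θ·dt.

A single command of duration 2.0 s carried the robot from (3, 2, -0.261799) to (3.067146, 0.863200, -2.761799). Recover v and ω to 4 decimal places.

v = 0.7500, ω = -1.2500

Δθ = -2.761799 − -0.261799 = -2.500000
ω = Δθ/dt = -2.500000/2.0 = -1.2500
R = −Δy/(cos θ' − cos θ) = -0.6000
v = R·ω = -0.6000·-1.2500 = 0.7500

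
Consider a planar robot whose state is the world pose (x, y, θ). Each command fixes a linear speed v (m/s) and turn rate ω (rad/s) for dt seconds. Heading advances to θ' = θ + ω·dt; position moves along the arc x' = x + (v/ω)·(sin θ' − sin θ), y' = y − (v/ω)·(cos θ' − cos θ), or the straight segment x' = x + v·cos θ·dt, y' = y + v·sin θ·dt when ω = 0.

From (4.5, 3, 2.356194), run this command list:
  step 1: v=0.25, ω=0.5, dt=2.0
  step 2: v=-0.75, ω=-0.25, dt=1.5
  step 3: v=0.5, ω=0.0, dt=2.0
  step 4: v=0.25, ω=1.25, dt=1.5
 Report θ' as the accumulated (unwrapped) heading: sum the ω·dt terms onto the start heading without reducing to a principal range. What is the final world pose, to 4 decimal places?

step 1: θ'=3.3562 (R=0.5000) → pose (4.0400, 3.1350, 3.3562)
step 2: θ'=2.9812 (R=3.0000) → pose (5.1580, 3.1653, 2.9812)
step 3: θ'=2.9812 (straight) → pose (4.1708, 3.3250, 2.9812)
step 4: θ'=4.8562 (R=0.2000) → pose (3.9409, 3.0989, 4.8562)

(3.9409, 3.0989, 4.8562)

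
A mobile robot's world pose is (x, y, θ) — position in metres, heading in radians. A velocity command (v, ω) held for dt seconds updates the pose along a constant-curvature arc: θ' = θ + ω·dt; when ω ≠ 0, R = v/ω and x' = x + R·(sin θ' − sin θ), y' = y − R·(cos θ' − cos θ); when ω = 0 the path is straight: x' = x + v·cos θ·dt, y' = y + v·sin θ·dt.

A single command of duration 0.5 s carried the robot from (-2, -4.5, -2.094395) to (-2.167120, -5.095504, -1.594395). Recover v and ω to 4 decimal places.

Δθ = -1.594395 − -2.094395 = 0.500000
ω = Δθ/dt = 0.500000/0.5 = 1.0000
R = −Δy/(cos θ' − cos θ) = 1.2500
v = R·ω = 1.2500·1.0000 = 1.2500

v = 1.2500, ω = 1.0000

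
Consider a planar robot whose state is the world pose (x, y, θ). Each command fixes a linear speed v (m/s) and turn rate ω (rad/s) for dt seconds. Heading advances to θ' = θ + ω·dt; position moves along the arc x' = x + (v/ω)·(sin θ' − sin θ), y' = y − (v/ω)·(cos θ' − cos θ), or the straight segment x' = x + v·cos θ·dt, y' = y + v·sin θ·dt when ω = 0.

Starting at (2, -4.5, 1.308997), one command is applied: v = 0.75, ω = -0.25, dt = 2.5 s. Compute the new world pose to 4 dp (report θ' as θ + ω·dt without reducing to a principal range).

(3.0021, -2.9513, 0.6840)

θ' = 1.3090 + -0.25·2.5 = 0.6840
R = v/ω = 0.75/-0.25 = -3.0000
x' = 2 + -3.0000·(sin 0.6840 − sin 1.3090) = 3.0021
y' = -4.5 − -3.0000·(cos 0.6840 − cos 1.3090) = -2.9513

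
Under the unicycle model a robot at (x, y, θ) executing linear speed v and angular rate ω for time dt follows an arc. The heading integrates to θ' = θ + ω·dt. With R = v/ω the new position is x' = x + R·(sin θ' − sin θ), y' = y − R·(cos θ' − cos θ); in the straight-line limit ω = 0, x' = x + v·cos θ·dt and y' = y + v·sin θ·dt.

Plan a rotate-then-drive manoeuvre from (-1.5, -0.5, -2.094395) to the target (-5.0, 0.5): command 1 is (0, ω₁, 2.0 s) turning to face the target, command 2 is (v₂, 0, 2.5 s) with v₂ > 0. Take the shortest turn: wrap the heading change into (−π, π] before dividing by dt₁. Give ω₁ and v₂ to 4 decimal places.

ω₁ = -0.6627, v₂ = 1.4560

heading to target = atan2(0.5−-0.5, -5−-1.5) = 2.8633
Δθ = wrap(2.8633 − -2.0944) = -1.3255; ω₁ = Δθ/dt₁ = -0.6627
distance = √((-5−-1.5)² + (0.5−-0.5)²) = 3.6401; v₂ = distance/dt₂ = 1.4560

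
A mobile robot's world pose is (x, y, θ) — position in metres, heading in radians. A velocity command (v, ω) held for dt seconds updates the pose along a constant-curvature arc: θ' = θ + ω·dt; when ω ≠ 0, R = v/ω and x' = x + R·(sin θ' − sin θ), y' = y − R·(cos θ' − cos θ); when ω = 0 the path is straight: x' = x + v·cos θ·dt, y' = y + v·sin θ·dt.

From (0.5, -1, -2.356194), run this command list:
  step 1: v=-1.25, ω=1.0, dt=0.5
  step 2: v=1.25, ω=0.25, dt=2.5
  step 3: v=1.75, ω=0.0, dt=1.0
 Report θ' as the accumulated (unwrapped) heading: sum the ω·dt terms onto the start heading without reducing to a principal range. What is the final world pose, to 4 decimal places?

(1.4818, -5.1913, -1.2312)

step 1: θ'=-1.8562 (R=-1.2500) → pose (0.8156, -0.4680, -1.8562)
step 2: θ'=-1.2312 (R=5.0000) → pose (0.8989, -3.5413, -1.2312)
step 3: θ'=-1.2312 (straight) → pose (1.4818, -5.1913, -1.2312)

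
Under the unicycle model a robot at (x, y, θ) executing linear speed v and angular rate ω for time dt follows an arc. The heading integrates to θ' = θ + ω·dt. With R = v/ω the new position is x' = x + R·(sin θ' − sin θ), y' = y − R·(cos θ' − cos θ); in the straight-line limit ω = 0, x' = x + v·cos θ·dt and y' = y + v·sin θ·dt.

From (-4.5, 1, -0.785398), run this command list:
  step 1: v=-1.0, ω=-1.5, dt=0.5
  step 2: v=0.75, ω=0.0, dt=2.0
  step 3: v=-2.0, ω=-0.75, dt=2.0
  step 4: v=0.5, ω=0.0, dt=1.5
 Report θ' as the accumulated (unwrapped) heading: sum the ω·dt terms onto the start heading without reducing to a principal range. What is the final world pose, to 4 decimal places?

step 1: θ'=-1.5354 (R=0.6667) → pose (-4.6948, 1.4478, -1.5354)
step 2: θ'=-1.5354 (straight) → pose (-4.6418, -0.0512, -1.5354)
step 3: θ'=-3.0354 (R=2.6667) → pose (-2.2594, 2.6948, -3.0354)
step 4: θ'=-3.0354 (straight) → pose (-3.0052, 2.6153, -3.0354)

(-3.0052, 2.6153, -3.0354)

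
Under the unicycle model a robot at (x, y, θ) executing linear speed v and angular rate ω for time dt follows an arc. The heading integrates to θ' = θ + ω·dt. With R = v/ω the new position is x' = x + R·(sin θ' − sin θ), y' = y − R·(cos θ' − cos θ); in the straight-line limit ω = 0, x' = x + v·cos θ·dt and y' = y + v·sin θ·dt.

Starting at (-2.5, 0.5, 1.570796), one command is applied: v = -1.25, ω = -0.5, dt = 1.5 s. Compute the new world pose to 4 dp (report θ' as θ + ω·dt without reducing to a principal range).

θ' = 1.5708 + -0.5·1.5 = 0.8208
R = v/ω = -1.25/-0.5 = 2.5000
x' = -2.5 + 2.5000·(sin 0.8208 − sin 1.5708) = -3.1708
y' = 0.5 − 2.5000·(cos 0.8208 − cos 1.5708) = -1.2041

(-3.1708, -1.2041, 0.8208)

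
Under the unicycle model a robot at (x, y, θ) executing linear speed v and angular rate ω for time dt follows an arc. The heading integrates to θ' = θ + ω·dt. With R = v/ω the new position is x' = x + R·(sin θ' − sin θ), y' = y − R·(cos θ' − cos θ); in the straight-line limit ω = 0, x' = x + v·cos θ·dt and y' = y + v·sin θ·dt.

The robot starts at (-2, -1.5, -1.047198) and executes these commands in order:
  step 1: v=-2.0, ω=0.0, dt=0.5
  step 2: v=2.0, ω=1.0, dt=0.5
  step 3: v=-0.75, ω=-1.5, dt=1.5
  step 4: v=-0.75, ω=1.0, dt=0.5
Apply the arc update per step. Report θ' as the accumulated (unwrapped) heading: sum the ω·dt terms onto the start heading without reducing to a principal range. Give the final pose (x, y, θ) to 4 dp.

(-1.4097, -0.2365, -2.2972)

step 1: θ'=-1.0472 (straight) → pose (-2.5000, -0.6340, -1.0472)
step 2: θ'=-0.5472 (R=2.0000) → pose (-1.8085, -1.3419, -0.5472)
step 3: θ'=-2.7972 (R=0.5000) → pose (-1.7172, -0.4443, -2.7972)
step 4: θ'=-2.2972 (R=-0.7500) → pose (-1.4097, -0.2365, -2.2972)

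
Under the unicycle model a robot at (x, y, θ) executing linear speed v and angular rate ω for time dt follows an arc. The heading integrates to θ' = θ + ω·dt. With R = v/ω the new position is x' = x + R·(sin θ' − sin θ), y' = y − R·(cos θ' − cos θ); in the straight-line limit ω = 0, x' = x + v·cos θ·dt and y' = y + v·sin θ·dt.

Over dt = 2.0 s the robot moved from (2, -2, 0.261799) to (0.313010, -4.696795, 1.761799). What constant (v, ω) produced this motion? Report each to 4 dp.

v = -1.7500, ω = 0.7500

Δθ = 1.761799 − 0.261799 = 1.500000
ω = Δθ/dt = 1.500000/2.0 = 0.7500
R = −Δy/(cos θ' − cos θ) = -2.3333
v = R·ω = -2.3333·0.7500 = -1.7500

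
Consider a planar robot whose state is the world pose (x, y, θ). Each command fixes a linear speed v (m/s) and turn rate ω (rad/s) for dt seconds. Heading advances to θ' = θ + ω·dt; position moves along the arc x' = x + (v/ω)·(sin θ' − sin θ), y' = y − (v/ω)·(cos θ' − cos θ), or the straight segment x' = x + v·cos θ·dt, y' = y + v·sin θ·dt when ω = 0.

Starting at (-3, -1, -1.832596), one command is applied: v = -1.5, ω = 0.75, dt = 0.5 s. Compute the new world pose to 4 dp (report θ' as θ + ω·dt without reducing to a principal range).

(-2.9447, -0.2564, -1.4576)

θ' = -1.8326 + 0.75·0.5 = -1.4576
R = v/ω = -1.5/0.75 = -2.0000
x' = -3 + -2.0000·(sin -1.4576 − sin -1.8326) = -2.9447
y' = -1 − -2.0000·(cos -1.4576 − cos -1.8326) = -0.2564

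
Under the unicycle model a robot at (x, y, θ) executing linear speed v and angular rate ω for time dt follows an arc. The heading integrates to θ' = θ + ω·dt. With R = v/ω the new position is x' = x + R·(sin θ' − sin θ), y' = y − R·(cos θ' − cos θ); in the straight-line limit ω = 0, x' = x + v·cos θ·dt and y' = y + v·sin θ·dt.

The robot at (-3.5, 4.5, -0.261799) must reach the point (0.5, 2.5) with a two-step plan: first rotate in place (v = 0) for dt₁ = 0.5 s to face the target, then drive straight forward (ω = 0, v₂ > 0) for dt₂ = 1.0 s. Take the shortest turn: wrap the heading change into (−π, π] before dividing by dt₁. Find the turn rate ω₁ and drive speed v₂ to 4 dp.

heading to target = atan2(2.5−4.5, 0.5−-3.5) = -0.4636
Δθ = wrap(-0.4636 − -0.2618) = -0.2018; ω₁ = Δθ/dt₁ = -0.4037
distance = √((0.5−-3.5)² + (2.5−4.5)²) = 4.4721; v₂ = distance/dt₂ = 4.4721

ω₁ = -0.4037, v₂ = 4.4721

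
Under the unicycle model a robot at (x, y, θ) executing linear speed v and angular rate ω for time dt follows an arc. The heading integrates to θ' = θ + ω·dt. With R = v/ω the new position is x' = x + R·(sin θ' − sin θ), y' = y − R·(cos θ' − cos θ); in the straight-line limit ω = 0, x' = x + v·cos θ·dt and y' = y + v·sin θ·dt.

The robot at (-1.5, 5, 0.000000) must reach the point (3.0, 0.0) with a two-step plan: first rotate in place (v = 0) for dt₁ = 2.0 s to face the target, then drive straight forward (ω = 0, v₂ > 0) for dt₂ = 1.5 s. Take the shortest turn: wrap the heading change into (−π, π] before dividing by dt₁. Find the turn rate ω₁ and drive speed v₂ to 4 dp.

heading to target = atan2(0−5, 3−-1.5) = -0.8380
Δθ = wrap(-0.8380 − 0.0000) = -0.8380; ω₁ = Δθ/dt₁ = -0.4190
distance = √((3−-1.5)² + (0−5)²) = 6.7268; v₂ = distance/dt₂ = 4.4845

ω₁ = -0.4190, v₂ = 4.4845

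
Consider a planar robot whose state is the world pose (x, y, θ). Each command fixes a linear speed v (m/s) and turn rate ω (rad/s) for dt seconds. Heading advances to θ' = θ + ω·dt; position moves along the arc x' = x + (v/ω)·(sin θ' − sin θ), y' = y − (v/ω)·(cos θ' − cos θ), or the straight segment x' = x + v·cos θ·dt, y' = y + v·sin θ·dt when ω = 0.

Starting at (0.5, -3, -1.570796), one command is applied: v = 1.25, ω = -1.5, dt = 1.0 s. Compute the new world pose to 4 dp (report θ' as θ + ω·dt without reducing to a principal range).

(-0.2744, -3.8312, -3.0708)

θ' = -1.5708 + -1.5·1.0 = -3.0708
R = v/ω = 1.25/-1.5 = -0.8333
x' = 0.5 + -0.8333·(sin -3.0708 − sin -1.5708) = -0.2744
y' = -3 − -0.8333·(cos -3.0708 − cos -1.5708) = -3.8312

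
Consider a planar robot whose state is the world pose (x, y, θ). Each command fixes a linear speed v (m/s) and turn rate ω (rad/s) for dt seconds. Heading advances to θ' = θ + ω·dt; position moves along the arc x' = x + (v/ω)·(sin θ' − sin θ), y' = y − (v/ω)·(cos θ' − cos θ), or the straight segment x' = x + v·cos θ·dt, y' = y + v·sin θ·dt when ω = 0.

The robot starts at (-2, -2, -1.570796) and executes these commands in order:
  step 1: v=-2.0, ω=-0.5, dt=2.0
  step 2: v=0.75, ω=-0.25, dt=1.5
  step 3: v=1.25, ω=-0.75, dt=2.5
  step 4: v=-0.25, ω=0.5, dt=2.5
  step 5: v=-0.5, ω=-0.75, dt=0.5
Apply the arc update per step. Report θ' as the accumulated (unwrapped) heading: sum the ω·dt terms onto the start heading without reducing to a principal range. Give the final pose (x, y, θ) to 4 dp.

(-2.6879, 2.1103, -3.9458)

step 1: θ'=-2.5708 (R=4.0000) → pose (-0.1612, 1.3659, -2.5708)
step 2: θ'=-2.9458 (R=-3.0000) → pose (-1.1985, 0.9476, -2.9458)
step 3: θ'=-4.8208 (R=-1.6667) → pose (-3.1796, 2.7628, -4.8208)
step 4: θ'=-3.5708 (R=-0.5000) → pose (-2.8906, 2.2540, -3.5708)
step 5: θ'=-3.9458 (R=0.6667) → pose (-2.6879, 2.1103, -3.9458)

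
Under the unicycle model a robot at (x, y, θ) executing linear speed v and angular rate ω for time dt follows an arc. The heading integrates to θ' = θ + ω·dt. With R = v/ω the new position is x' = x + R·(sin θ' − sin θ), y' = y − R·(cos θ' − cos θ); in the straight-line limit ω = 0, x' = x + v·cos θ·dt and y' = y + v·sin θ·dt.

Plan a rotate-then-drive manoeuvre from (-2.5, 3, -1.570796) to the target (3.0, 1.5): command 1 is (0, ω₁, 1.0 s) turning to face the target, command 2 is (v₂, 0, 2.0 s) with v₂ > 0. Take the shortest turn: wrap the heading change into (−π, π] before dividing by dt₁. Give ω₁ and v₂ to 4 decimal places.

ω₁ = 1.3045, v₂ = 2.8504

heading to target = atan2(1.5−3, 3−-2.5) = -0.2663
Δθ = wrap(-0.2663 − -1.5708) = 1.3045; ω₁ = Δθ/dt₁ = 1.3045
distance = √((3−-2.5)² + (1.5−3)²) = 5.7009; v₂ = distance/dt₂ = 2.8504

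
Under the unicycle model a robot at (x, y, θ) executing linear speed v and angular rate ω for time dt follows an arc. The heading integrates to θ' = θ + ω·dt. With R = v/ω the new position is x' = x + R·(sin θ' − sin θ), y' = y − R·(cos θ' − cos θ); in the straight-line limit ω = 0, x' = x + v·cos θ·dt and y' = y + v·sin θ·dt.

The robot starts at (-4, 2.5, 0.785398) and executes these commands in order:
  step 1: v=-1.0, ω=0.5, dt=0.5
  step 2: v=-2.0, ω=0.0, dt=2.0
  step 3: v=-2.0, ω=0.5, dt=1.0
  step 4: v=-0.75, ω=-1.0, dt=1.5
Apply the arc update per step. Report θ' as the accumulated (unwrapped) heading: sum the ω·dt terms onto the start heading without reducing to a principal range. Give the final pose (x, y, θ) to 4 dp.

step 1: θ'=1.0354 (R=-2.0000) → pose (-4.3059, 2.1062, 1.0354)
step 2: θ'=1.0354 (straight) → pose (-6.3467, -1.3341, 1.0354)
step 3: θ'=1.5354 (R=-4.0000) → pose (-6.9039, -3.2333, 1.5354)
step 4: θ'=0.0354 (R=0.7500) → pose (-7.6269, -3.9563, 0.0354)

(-7.6269, -3.9563, 0.0354)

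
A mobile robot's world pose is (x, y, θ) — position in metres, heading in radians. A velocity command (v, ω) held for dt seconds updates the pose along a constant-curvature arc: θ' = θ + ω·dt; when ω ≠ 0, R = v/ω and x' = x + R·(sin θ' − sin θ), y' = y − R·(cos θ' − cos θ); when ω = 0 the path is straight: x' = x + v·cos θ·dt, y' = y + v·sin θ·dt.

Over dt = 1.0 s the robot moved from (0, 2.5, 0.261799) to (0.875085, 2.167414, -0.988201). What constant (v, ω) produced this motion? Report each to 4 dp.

v = 1.0000, ω = -1.2500

Δθ = -0.988201 − 0.261799 = -1.250000
ω = Δθ/dt = -1.250000/1.0 = -1.2500
R = Δx/(sin θ' − sin θ) = -0.8000
v = R·ω = -0.8000·-1.2500 = 1.0000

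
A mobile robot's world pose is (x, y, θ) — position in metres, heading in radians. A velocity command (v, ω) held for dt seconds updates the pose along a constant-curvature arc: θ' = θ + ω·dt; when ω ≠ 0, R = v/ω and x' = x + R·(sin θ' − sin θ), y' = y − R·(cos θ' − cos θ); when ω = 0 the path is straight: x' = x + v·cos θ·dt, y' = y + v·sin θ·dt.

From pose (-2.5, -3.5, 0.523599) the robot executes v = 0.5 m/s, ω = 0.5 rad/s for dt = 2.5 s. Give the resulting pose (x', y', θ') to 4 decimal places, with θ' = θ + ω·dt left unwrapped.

(-2.0205, -2.4326, 1.7736)

θ' = 0.5236 + 0.5·2.5 = 1.7736
R = v/ω = 0.5/0.5 = 1.0000
x' = -2.5 + 1.0000·(sin 1.7736 − sin 0.5236) = -2.0205
y' = -3.5 − 1.0000·(cos 1.7736 − cos 0.5236) = -2.4326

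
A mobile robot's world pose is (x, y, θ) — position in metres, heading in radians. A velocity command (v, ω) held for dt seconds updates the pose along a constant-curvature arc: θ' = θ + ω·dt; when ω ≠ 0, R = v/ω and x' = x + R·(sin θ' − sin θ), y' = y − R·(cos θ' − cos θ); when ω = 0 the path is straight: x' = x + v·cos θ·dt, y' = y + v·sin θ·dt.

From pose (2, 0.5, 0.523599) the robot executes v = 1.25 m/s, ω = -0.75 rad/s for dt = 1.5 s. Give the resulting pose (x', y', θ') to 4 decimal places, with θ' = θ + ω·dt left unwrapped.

(3.7763, 0.4309, -0.6014)

θ' = 0.5236 + -0.75·1.5 = -0.6014
R = v/ω = 1.25/-0.75 = -1.6667
x' = 2 + -1.6667·(sin -0.6014 − sin 0.5236) = 3.7763
y' = 0.5 − -1.6667·(cos -0.6014 − cos 0.5236) = 0.4309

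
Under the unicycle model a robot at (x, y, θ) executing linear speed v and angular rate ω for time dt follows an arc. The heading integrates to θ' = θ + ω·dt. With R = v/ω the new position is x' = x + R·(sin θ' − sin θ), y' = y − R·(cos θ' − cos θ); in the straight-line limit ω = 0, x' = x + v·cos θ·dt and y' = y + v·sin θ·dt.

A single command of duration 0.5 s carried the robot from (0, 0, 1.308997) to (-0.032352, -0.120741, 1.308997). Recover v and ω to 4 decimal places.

Δθ = 1.308997 − 1.308997 = 0.000000
ω = Δθ/dt = 0.000000/0.5 = 0.0000
ω = 0 → v = (Δx·cos θ + Δy·sin θ)/dt = -0.2500

v = -0.2500, ω = 0.0000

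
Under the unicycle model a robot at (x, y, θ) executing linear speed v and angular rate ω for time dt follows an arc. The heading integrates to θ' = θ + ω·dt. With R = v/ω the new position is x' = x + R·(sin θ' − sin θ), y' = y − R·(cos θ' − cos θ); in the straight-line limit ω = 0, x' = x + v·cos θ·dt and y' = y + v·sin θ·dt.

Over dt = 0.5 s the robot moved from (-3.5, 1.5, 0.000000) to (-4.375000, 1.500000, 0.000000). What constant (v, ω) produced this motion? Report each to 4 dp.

v = -1.7500, ω = 0.0000

Δθ = 0.000000 − 0.000000 = 0.000000
ω = Δθ/dt = 0.000000/0.5 = 0.0000
ω = 0 → v = (Δx·cos θ + Δy·sin θ)/dt = -1.7500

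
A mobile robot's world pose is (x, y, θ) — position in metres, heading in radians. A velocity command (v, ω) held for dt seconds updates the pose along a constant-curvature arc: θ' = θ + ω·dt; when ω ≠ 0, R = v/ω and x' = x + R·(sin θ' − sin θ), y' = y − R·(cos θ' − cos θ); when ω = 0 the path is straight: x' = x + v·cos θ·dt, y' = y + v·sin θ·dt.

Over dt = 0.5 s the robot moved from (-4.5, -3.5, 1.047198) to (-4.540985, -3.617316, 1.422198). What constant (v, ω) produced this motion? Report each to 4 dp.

Δθ = 1.422198 − 1.047198 = 0.375000
ω = Δθ/dt = 0.375000/0.5 = 0.7500
R = −Δy/(cos θ' − cos θ) = -0.3333
v = R·ω = -0.3333·0.7500 = -0.2500

v = -0.2500, ω = 0.7500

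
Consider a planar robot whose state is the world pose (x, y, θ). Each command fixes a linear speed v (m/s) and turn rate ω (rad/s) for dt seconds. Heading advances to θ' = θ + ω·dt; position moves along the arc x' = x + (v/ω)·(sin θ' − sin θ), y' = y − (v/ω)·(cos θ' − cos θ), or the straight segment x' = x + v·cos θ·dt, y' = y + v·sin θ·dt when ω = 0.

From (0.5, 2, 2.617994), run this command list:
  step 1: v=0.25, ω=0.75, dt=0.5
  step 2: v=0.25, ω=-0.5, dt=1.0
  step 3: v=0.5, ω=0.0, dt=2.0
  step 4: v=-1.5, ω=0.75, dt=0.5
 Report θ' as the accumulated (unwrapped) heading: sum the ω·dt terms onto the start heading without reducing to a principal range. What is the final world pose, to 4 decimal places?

(0.0255, 2.4093, 2.8680)

step 1: θ'=2.9930 (R=0.3333) → pose (0.3827, 2.0410, 2.9930)
step 2: θ'=2.4930 (R=-0.5000) → pose (0.1547, 2.1370, 2.4930)
step 3: θ'=2.4930 (straight) → pose (-0.6423, 2.7411, 2.4930)
step 4: θ'=2.8680 (R=-2.0000) → pose (0.0255, 2.4093, 2.8680)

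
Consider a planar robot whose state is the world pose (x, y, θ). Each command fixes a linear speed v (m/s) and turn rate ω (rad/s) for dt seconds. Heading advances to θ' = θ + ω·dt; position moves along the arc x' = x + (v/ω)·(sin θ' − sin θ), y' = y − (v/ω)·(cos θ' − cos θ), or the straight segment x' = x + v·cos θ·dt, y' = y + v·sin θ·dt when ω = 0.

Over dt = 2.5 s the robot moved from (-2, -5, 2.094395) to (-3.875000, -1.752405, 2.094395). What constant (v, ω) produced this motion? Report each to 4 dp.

v = 1.5000, ω = 0.0000

Δθ = 2.094395 − 2.094395 = 0.000000
ω = Δθ/dt = 0.000000/2.5 = 0.0000
ω = 0 → v = (Δx·cos θ + Δy·sin θ)/dt = 1.5000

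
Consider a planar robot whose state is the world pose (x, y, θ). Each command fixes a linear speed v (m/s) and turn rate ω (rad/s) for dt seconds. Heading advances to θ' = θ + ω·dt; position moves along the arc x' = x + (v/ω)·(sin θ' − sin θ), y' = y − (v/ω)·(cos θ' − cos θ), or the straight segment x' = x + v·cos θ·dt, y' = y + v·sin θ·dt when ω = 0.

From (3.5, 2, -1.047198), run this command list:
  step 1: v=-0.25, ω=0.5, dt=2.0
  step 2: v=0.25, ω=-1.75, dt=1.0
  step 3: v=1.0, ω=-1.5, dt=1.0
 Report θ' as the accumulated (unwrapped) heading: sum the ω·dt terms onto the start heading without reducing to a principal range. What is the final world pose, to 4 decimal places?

(2.4701, 1.5657, -3.2972)

step 1: θ'=-0.0472 (R=-0.5000) → pose (3.0906, 2.2494, -0.0472)
step 2: θ'=-1.7972 (R=-0.1429) → pose (3.2230, 2.0747, -1.7972)
step 3: θ'=-3.2972 (R=-0.6667) → pose (2.4701, 1.5657, -3.2972)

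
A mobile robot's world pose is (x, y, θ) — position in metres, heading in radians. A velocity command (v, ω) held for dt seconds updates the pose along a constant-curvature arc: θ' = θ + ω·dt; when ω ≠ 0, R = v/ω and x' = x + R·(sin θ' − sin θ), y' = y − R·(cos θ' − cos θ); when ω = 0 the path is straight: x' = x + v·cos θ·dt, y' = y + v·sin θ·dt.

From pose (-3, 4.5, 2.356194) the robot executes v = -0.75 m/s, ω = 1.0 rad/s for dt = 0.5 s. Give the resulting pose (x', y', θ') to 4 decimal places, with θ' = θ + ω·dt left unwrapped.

(-2.6808, 4.3107, 2.8562)

θ' = 2.3562 + 1.0·0.5 = 2.8562
R = v/ω = -0.75/1.0 = -0.7500
x' = -3 + -0.7500·(sin 2.8562 − sin 2.3562) = -2.6808
y' = 4.5 − -0.7500·(cos 2.8562 − cos 2.3562) = 4.3107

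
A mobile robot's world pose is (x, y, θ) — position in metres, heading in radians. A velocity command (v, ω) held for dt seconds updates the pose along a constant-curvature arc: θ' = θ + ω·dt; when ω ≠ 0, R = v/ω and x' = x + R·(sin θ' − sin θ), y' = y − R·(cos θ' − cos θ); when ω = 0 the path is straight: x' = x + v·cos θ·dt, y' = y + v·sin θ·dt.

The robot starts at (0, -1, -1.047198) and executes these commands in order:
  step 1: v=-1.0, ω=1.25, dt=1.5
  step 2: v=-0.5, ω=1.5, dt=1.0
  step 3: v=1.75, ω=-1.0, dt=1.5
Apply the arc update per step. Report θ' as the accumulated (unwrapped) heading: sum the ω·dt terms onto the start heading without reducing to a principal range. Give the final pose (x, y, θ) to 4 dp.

step 1: θ'=0.8278 (R=-0.8000) → pose (-1.2820, -0.8588, 0.8278)
step 2: θ'=2.3278 (R=-0.3333) → pose (-1.2788, -1.3132, 2.3278)
step 3: θ'=0.8278 (R=-1.7500) → pose (-1.2955, 1.0725, 0.8278)

(-1.2955, 1.0725, 0.8278)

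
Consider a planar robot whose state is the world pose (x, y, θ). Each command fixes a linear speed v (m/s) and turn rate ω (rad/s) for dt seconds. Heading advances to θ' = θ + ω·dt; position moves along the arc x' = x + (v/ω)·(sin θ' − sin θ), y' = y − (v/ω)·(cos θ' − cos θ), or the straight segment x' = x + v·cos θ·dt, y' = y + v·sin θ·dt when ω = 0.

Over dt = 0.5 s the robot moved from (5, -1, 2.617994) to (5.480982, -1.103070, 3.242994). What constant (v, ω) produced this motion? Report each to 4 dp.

Δθ = 3.242994 − 2.617994 = 0.625000
ω = Δθ/dt = 0.625000/0.5 = 1.2500
R = Δx/(sin θ' − sin θ) = -0.8000
v = R·ω = -0.8000·1.2500 = -1.0000

v = -1.0000, ω = 1.2500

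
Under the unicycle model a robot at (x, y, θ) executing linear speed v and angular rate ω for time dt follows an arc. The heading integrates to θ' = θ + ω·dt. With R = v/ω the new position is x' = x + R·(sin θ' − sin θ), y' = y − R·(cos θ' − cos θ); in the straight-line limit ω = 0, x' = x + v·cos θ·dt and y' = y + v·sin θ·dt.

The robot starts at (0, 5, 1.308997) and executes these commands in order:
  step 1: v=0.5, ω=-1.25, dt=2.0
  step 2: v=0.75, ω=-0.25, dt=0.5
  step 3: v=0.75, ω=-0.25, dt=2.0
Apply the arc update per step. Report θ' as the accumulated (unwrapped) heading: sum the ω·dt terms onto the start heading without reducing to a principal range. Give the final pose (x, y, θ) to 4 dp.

step 1: θ'=-1.1910 (R=-0.4000) → pose (0.7579, 5.0448, -1.1910)
step 2: θ'=-1.3160 (R=-3.0000) → pose (0.8748, 4.6887, -1.3160)
step 3: θ'=-1.8160 (R=-3.0000) → pose (0.8819, 3.2043, -1.8160)

(0.8819, 3.2043, -1.8160)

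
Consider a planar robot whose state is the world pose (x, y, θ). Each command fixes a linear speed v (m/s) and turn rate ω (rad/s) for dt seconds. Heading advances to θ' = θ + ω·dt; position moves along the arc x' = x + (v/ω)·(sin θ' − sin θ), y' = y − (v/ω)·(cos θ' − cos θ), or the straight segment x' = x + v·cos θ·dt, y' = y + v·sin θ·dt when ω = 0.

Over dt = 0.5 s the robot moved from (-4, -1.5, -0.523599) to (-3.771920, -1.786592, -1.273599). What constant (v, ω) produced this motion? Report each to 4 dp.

v = 0.7500, ω = -1.5000

Δθ = -1.273599 − -0.523599 = -0.750000
ω = Δθ/dt = -0.750000/0.5 = -1.5000
R = −Δy/(cos θ' − cos θ) = -0.5000
v = R·ω = -0.5000·-1.5000 = 0.7500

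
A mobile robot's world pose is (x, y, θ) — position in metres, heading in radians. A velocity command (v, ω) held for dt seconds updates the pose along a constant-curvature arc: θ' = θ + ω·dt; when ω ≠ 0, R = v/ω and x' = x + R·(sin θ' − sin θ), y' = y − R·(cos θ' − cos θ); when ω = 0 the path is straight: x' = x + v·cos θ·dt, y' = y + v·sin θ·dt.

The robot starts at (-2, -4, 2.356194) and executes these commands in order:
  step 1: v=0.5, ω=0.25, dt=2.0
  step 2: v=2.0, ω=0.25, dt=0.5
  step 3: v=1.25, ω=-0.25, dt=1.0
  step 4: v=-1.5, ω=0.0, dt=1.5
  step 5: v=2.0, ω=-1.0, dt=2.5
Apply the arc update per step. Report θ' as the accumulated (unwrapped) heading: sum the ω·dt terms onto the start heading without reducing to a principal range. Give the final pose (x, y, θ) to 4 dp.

(-2.6192, -0.0402, 0.2312)

step 1: θ'=2.8562 (R=2.0000) → pose (-2.8511, -3.4951, 2.8562)
step 2: θ'=2.9812 (R=8.0000) → pose (-3.8258, -3.2742, 2.9812)
step 3: θ'=2.7312 (R=-5.0000) → pose (-5.0221, -2.9232, 2.7312)
step 4: θ'=2.7312 (straight) → pose (-2.9589, -3.8209, 2.7312)
step 5: θ'=0.2312 (R=-2.0000) → pose (-2.6192, -0.0402, 0.2312)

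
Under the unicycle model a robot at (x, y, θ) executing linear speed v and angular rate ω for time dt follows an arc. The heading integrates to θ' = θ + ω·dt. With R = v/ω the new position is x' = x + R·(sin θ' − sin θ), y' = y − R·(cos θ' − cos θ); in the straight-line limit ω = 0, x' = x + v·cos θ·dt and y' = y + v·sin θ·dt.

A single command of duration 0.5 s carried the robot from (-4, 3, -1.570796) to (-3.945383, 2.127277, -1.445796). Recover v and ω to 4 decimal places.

Δθ = -1.445796 − -1.570796 = 0.125000
ω = Δθ/dt = 0.125000/0.5 = 0.2500
R = −Δy/(cos θ' − cos θ) = 7.0000
v = R·ω = 7.0000·0.2500 = 1.7500

v = 1.7500, ω = 0.2500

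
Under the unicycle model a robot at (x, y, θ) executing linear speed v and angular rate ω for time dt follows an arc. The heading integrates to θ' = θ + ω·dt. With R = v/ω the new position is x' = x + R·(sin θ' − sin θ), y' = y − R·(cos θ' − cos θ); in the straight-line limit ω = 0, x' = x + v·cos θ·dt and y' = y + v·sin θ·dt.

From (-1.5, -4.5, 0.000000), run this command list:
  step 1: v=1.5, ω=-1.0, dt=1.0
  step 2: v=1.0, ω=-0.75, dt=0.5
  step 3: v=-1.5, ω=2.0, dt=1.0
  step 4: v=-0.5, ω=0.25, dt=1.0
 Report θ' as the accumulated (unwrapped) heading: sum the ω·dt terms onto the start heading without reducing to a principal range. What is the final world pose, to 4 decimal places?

step 1: θ'=-1.0000 (R=-1.5000) → pose (-0.2378, -5.1895, -1.0000)
step 2: θ'=-1.3750 (R=-1.3333) → pose (-0.0519, -5.6506, -1.3750)
step 3: θ'=0.6250 (R=-0.7500) → pose (-1.2264, -5.1882, 0.6250)
step 4: θ'=0.8750 (R=-2.0000) → pose (-1.5913, -5.5282, 0.8750)

(-1.5913, -5.5282, 0.8750)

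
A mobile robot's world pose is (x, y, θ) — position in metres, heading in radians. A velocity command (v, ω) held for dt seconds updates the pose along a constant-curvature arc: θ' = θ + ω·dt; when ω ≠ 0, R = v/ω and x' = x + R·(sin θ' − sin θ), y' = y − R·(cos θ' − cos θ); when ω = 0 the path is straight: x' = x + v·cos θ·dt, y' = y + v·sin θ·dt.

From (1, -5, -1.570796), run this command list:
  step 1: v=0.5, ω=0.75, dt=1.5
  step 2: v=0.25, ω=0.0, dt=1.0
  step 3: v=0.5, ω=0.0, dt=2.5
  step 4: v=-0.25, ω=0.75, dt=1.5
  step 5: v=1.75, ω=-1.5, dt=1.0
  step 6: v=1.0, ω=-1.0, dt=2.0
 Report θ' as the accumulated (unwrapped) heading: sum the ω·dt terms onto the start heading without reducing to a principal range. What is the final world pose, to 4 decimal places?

(3.5496, -8.0328, -2.8208)

step 1: θ'=-0.4458 (R=0.6667) → pose (1.3792, -5.6015, -0.4458)
step 2: θ'=-0.4458 (straight) → pose (1.6048, -5.7093, -0.4458)
step 3: θ'=-0.4458 (straight) → pose (2.7326, -6.2483, -0.4458)
step 4: θ'=0.6792 (R=-0.3333) → pose (2.3795, -6.2897, 0.6792)
step 5: θ'=-0.8208 (R=-1.1667) → pose (3.9660, -6.4022, -0.8208)
step 6: θ'=-2.8208 (R=-1.0000) → pose (3.5496, -8.0328, -2.8208)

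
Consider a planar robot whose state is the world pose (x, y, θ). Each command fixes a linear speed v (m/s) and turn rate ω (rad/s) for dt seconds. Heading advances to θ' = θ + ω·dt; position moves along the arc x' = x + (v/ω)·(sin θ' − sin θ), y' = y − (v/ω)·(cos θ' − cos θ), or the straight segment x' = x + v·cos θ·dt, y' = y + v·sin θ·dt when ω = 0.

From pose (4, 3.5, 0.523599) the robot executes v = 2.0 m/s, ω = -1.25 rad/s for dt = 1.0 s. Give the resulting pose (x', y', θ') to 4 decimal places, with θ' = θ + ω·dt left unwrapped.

(5.8627, 3.3105, -0.7264)

θ' = 0.5236 + -1.25·1.0 = -0.7264
R = v/ω = 2.0/-1.25 = -1.6000
x' = 4 + -1.6000·(sin -0.7264 − sin 0.5236) = 5.8627
y' = 3.5 − -1.6000·(cos -0.7264 − cos 0.5236) = 3.3105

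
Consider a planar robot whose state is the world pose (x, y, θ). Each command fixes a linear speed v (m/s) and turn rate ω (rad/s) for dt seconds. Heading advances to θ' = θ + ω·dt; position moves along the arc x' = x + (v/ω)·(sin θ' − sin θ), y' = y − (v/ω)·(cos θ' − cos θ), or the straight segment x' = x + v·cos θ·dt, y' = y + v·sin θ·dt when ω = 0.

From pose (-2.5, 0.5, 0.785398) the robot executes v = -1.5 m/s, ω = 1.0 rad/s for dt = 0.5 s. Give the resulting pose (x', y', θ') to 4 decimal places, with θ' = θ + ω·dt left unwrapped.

θ' = 0.7854 + 1.0·0.5 = 1.2854
R = v/ω = -1.5/1.0 = -1.5000
x' = -2.5 + -1.5000·(sin 1.2854 − sin 0.7854) = -2.8787
y' = 0.5 − -1.5000·(cos 1.2854 − cos 0.7854) = -0.1384

(-2.8787, -0.1384, 1.2854)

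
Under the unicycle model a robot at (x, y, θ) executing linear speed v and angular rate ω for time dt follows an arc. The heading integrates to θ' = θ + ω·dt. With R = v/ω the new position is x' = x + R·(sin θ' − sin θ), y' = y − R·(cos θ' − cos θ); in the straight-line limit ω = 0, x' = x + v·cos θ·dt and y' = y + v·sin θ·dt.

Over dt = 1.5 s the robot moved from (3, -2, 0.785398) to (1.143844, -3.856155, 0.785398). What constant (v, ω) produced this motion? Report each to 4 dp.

v = -1.7500, ω = 0.0000

Δθ = 0.785398 − 0.785398 = 0.000000
ω = Δθ/dt = 0.000000/1.5 = 0.0000
ω = 0 → v = (Δx·cos θ + Δy·sin θ)/dt = -1.7500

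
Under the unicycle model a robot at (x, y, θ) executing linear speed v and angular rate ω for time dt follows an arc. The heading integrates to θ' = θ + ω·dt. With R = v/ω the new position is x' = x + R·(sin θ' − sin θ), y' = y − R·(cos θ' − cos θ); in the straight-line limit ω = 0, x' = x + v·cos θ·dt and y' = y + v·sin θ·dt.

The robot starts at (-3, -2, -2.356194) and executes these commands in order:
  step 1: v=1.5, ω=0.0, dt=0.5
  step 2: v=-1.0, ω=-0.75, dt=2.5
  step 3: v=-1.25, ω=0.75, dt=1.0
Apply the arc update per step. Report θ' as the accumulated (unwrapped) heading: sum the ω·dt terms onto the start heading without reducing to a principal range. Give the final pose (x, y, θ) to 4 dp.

(-0.4834, -3.6561, -3.4812)

step 1: θ'=-2.3562 (straight) → pose (-3.5303, -2.5303, -2.3562)
step 2: θ'=-4.2312 (R=1.3333) → pose (-1.4056, -2.8560, -4.2312)
step 3: θ'=-3.4812 (R=-1.6667) → pose (-0.4834, -3.6561, -3.4812)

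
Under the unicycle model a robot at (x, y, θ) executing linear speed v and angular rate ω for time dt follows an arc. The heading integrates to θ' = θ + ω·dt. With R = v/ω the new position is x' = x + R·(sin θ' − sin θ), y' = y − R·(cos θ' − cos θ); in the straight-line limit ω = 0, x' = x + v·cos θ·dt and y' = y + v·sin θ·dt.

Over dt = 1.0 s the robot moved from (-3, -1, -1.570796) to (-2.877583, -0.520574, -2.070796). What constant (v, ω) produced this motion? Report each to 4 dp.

Δθ = -2.070796 − -1.570796 = -0.500000
ω = Δθ/dt = -0.500000/1.0 = -0.5000
R = −Δy/(cos θ' − cos θ) = 1.0000
v = R·ω = 1.0000·-0.5000 = -0.5000

v = -0.5000, ω = -0.5000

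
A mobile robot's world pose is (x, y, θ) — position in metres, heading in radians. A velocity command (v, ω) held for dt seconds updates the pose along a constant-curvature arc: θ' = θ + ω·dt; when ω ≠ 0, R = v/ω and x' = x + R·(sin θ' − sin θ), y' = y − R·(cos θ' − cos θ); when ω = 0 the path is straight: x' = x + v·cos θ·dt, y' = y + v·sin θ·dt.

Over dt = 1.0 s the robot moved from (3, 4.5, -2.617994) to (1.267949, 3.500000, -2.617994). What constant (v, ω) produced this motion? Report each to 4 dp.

Δθ = -2.617994 − -2.617994 = 0.000000
ω = Δθ/dt = 0.000000/1.0 = 0.0000
ω = 0 → v = (Δx·cos θ + Δy·sin θ)/dt = 2.0000

v = 2.0000, ω = 0.0000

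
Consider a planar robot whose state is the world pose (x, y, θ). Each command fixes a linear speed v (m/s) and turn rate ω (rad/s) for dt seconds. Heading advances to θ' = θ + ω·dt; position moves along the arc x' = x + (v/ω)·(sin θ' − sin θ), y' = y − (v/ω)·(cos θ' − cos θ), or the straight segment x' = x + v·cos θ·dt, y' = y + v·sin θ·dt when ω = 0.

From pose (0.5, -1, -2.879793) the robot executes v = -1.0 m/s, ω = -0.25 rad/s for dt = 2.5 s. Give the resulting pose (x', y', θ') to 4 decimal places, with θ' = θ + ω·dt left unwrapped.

θ' = -2.8798 + -0.25·2.5 = -3.5048
R = v/ω = -1.0/-0.25 = 4.0000
x' = 0.5 + 4.0000·(sin -3.5048 − sin -2.8798) = 2.9563
y' = -1 − 4.0000·(cos -3.5048 − cos -2.8798) = -1.1246

(2.9563, -1.1246, -3.5048)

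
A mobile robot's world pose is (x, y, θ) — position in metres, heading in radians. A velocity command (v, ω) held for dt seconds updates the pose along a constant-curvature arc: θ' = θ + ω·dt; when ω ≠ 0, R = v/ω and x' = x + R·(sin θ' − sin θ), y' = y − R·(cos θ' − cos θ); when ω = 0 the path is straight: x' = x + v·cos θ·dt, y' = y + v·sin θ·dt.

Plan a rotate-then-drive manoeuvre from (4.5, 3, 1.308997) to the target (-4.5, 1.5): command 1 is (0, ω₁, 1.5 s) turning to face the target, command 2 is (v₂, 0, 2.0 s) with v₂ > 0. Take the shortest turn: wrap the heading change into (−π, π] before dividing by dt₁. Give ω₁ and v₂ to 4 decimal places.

ω₁ = 1.3318, v₂ = 4.5621

heading to target = atan2(1.5−3, -4.5−4.5) = -2.9764
Δθ = wrap(-2.9764 − 1.3090) = 1.9977; ω₁ = Δθ/dt₁ = 1.3318
distance = √((-4.5−4.5)² + (1.5−3)²) = 9.1241; v₂ = distance/dt₂ = 4.5621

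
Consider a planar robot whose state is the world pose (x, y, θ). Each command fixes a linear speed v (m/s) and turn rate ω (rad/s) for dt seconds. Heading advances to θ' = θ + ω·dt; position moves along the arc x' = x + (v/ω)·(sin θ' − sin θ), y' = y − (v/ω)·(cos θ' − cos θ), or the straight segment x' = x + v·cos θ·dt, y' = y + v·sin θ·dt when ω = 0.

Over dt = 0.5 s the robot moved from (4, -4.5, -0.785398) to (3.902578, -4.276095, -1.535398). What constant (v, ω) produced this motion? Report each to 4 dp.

Δθ = -1.535398 − -0.785398 = -0.750000
ω = Δθ/dt = -0.750000/0.5 = -1.5000
R = −Δy/(cos θ' − cos θ) = 0.3333
v = R·ω = 0.3333·-1.5000 = -0.5000

v = -0.5000, ω = -1.5000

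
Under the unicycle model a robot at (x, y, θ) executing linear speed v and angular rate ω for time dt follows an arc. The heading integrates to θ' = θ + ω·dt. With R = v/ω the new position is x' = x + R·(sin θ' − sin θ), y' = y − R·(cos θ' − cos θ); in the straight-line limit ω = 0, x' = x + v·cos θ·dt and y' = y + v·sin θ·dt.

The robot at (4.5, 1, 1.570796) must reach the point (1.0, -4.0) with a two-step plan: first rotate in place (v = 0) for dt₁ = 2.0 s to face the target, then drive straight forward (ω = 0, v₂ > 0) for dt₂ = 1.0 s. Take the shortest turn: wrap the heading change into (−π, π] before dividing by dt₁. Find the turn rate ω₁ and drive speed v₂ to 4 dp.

ω₁ = 1.2654, v₂ = 6.1033

heading to target = atan2(-4−1, 1−4.5) = -2.1815
Δθ = wrap(-2.1815 − 1.5708) = 2.5309; ω₁ = Δθ/dt₁ = 1.2654
distance = √((1−4.5)² + (-4−1)²) = 6.1033; v₂ = distance/dt₂ = 6.1033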